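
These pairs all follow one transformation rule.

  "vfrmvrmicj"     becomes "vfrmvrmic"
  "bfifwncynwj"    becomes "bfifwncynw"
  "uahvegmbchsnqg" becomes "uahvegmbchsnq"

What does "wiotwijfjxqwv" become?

In each case the input is transformed by: delete the last character.
So "wiotwijfjxqwv" becomes "wiotwijfjxqw".

wiotwijfjxqw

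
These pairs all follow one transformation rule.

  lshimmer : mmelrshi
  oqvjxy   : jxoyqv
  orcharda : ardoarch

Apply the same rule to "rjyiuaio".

uairojyi

Rule — swap the first and last characters, then swap the front and back halves of the string.
On "rjyiuaio": the first step gives "ojyiuair", and the second then gives "uairojyi".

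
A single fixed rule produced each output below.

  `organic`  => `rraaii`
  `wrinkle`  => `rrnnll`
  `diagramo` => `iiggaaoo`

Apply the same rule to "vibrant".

Rule — keep every other character starting from the second (positions 2nd, 4th, 6th, ...), then double every character.
"vibrant" → "iirrnn".
(Check on "wrinkle": → "rnl" → "rrnnll" ✓)

iirrnn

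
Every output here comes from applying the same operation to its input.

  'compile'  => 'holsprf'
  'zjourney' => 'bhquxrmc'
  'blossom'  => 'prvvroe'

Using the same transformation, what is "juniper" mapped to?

The pattern: reverse the string, then shift every letter 3 places forward in the alphabet (wrapping around).
On "juniper" that produces "uhslqxm".
(Check on "zjourney": → "yenruojz" → "bhquxrmc" ✓)

uhslqxm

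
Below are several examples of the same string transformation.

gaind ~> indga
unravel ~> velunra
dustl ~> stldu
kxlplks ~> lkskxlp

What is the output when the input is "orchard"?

ardorch

The pattern: move the last 3 characters to the front (rotate right by 3).
For "orchard" the result is "ardorch".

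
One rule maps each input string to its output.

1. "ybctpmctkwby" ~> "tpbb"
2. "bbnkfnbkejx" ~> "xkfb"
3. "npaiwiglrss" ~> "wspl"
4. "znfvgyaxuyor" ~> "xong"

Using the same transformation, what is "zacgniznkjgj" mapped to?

nnga

In each case the input is transformed by: keep one character in every 3, starting at position 2 (positions 2nd, 5th, 8th, ...), then sort the characters into reverse alphabetical order.
Starting from "zacgniznkjgj": after the first operation, "anng"; after the second, "nnga".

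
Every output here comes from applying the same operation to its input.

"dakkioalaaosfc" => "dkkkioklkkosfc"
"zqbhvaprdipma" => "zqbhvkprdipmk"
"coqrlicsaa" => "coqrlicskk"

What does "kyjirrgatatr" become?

What's happening: replace every "a" with "k".
For "kyjirrgatatr" the result is "kyjirrgktktr".

kyjirrgktktr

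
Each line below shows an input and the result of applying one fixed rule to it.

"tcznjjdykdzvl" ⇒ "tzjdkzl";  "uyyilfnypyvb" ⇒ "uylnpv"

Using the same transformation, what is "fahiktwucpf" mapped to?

In each case the input is transformed by: keep every other character starting from the first (positions 1st, 3rd, 5th, ...).
"fahiktwucpf" → "fhkwcf".

fhkwcf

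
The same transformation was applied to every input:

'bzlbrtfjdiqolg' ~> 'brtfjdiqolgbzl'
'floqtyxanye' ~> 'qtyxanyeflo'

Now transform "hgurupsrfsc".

rupsrfschgu

The rule is to move the first 3 characters to the end (rotate left by 3).
Applying that to "hgurupsrfsc" gives "rupsrfschgu".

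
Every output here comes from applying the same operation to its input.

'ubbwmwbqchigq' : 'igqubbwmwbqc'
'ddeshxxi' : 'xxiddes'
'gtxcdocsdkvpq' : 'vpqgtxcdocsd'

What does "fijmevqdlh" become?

dlhfijmev

The rule is to move the last 3 characters to the front (rotate right by 3), then delete the last character.
Applying both steps to "fijmevqdlh": "dlhfijmevq", then "dlhfijmev".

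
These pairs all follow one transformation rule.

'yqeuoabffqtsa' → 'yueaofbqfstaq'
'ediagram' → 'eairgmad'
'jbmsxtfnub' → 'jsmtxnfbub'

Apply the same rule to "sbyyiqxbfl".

What's happening: swap each adjacent pair of characters (1↔2, 3↔4, ...), then move the first character to the end.
Applying both steps to "sbyyiqxbfl": "bsyyqibxlf", then "syyqibxlfb".

syyqibxlfb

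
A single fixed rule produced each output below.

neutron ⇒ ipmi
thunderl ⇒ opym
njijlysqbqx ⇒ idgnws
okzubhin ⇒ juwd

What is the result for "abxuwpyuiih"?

Rule — keep every other character starting from the first (positions 1st, 3rd, 5th, ...), then shift every letter 5 places backward in the alphabet (wrapping around).
For "abxuwpyuiih", step one produces "axwyih"; step two turns that into "vsrtdc".

vsrtdc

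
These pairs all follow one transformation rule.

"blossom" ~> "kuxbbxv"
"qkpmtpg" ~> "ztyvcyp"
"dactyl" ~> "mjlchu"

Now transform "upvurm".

Looking at the pairs, the operation is to shift every letter 9 places forward in the alphabet (wrapping around).
For "upvurm" the result is "dyedav".

dyedav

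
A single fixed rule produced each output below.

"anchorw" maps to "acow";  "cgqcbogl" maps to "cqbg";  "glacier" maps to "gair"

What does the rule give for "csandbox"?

cado

Looking at the pairs, the operation is to keep every other character starting from the first (positions 1st, 3rd, 5th, ...).
For "csandbox" the result is "cado".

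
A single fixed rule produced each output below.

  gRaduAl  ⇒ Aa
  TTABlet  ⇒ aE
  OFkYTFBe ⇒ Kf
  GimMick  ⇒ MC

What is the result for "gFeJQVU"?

The rule is to flip the case of every letter, then keep one character in every 3, starting at position 3 (positions 3rd, 6th, 9th, ...).
"gFeJQVU" → "GfEjqvu" → "Ev".

Ev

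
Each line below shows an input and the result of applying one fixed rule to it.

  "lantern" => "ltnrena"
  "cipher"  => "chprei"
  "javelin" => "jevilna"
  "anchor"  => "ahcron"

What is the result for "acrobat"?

aorabtc

Each output is the input with this applied: swap each adjacent pair of characters (1↔2, 3↔4, ...), then move the first character to the end.
Starting from "acrobat": after the first operation, "caorabt"; after the second, "aorabtc".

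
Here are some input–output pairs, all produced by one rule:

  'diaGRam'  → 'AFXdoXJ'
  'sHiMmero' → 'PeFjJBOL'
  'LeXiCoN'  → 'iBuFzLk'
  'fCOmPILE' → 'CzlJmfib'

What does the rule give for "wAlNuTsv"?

TxIkRqPS

Rule — flip the case of every letter, then shift every letter 3 places backward in the alphabet (wrapping around).
Starting from "wAlNuTsv": after the first operation, "WaLnUtSV"; after the second, "TxIkRqPS".
(Check on "diaGRam": → "DIAgrAM" → "AFXdoXJ" ✓)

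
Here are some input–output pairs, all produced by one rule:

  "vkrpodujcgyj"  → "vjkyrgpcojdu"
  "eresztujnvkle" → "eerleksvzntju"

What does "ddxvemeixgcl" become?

The rule is to take characters alternately from the front and the back (1st, last, 2nd, 2nd-last, ...).
On "ddxvemeixgcl" that produces "dldcxgvxeime".

dldcxgvxeime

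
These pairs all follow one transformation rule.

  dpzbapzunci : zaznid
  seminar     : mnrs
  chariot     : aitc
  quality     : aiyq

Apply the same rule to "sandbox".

nbxs

Looking at the pairs, the operation is to keep every other character starting from the first (positions 1st, 3rd, 5th, ...), then move the first character to the end.
"sandbox" → "nbxs".
(Check on "chariot": → "cait" → "aitc" ✓)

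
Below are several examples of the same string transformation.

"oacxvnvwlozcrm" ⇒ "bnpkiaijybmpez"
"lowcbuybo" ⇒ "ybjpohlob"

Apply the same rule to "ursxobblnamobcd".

hefkbooyanzbopq

In each case the input is transformed by: shift every letter 13 places forward in the alphabet (wrapping around) — i.e. ROT13.
For "ursxobblnamobcd" the result is "hefkbooyanzbopq".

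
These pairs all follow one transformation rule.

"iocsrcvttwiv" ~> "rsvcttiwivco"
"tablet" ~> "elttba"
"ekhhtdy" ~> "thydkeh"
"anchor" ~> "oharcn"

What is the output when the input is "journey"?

nryeoju

Looking at the pairs, the operation is to move the first 3 characters to the end (rotate left by 3), then swap each adjacent pair of characters (1↔2, 3↔4, ...).
Starting from "journey": after the first operation, "rneyjou"; after the second, "nryeoju".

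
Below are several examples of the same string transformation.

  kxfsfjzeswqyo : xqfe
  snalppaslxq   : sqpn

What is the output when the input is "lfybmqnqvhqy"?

Each output is the input with this applied: keep one character in every 3, starting at position 2 (positions 2nd, 5th, 8th, ...), then sort the characters into reverse alphabetical order.
For "lfybmqnqvhqy", step one produces "fmqq"; step two turns that into "qqmf".
(Check on "kxfsfjzeswqyo": → "xfeq" → "xqfe" ✓)

qqmf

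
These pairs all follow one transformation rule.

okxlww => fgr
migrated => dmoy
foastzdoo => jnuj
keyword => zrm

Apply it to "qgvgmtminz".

The pattern: keep every other character starting from the second (positions 2nd, 4th, 6th, ...), then shift every letter 5 places backward in the alphabet (wrapping around).
"qgvgmtminz" → "ggtiz" → "bbodu".

bbodu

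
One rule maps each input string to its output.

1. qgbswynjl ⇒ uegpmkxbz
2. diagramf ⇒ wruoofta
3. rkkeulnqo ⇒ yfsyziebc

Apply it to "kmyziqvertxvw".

What's happening: swap each adjacent pair of characters (1↔2, 3↔4, ...), then shift every letter 12 places backward in the alphabet (wrapping around).
Applying that to "kmyziqvertxvw" gives "aynmewsjhfjlk".

aynmewsjhfjlk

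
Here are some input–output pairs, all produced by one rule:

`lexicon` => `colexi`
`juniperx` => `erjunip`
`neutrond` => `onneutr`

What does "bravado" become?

What's happening: delete the last character, then move the last 2 characters to the front (rotate right by 2).
So "bravado" becomes "adbrav".

adbrav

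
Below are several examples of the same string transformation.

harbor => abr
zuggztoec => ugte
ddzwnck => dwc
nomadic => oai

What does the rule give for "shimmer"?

hme

Rule — keep every other character starting from the second (positions 2nd, 4th, 6th, ...).
"shimmer" → "hme".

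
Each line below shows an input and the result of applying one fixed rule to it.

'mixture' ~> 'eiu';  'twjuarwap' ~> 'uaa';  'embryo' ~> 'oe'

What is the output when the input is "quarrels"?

uae

Each output is the input with this applied: move the last character to the front, then keep only the vowels.
"quarrels" → "squarrel" → "uae".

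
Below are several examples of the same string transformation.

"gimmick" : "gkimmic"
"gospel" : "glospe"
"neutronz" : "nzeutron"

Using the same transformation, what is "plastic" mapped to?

pclasti

Rule — swap the first and last characters, then move the last character to the front.
Applying both steps to "plastic": "clastip", then "pclasti".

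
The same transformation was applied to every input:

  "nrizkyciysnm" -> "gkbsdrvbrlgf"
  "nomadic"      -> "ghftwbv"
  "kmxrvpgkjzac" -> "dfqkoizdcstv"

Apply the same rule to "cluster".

What's happening: shift every letter 7 places backward in the alphabet (wrapping around).
On "cluster" that produces "venlmxk".

venlmxk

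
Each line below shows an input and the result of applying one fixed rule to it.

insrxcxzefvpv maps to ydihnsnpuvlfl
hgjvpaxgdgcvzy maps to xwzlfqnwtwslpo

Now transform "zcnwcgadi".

Looking at the pairs, the operation is to shift every letter 10 places backward in the alphabet (wrapping around).
Doing the same to "zcnwcgadi": "psdmswqty".

psdmswqty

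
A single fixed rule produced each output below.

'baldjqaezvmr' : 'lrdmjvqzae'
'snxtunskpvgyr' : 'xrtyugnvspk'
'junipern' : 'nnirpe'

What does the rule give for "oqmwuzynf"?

In each case the input is transformed by: delete the first 2 characters, then take characters alternately from the front and the back (1st, last, 2nd, 2nd-last, ...).
Applying both steps to "oqmwuzynf": "mwuzynf", then "mfwnuyz".

mfwnuyz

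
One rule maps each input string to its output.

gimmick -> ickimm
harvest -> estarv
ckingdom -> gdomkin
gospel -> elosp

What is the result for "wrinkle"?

klerin

The pattern: delete the first character, then move the first 3 characters to the end (rotate left by 3).
For "wrinkle", step one produces "rinkle"; step two turns that into "klerin".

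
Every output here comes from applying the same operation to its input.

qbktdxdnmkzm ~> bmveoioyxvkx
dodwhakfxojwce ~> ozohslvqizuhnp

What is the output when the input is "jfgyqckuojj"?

uqrjbnvfzuu

The rule is to shift every letter 11 places forward in the alphabet (wrapping around).
On "jfgyqckuojj" that produces "uqrjbnvfzuu".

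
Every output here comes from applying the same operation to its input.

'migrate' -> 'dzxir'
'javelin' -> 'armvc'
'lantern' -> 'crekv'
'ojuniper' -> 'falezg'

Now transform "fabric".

wrsi

In each case the input is transformed by: delete the last 2 characters, then shift every letter 9 places backward in the alphabet (wrapping around).
Starting from "fabric": after the first operation, "fabr"; after the second, "wrsi".
(Check on "ojuniper": → "ojunip" → "falezg" ✓)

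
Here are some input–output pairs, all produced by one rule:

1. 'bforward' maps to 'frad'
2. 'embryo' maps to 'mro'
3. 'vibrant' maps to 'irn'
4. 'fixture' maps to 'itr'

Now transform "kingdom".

igo

The transformation: keep every other character starting from the second (positions 2nd, 4th, 6th, ...).
For "kingdom" the result is "igo".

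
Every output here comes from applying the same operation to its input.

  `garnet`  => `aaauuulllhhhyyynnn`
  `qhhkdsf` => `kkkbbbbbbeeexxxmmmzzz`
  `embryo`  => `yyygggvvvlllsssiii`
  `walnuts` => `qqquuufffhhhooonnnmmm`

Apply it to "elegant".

Rule — shift every letter 6 places backward in the alphabet (wrapping around), then repeat every character 3 times.
On "elegant": the first step gives "yfyauhn", and the second then gives "yyyfffyyyaaauuuhhhnnn".

yyyfffyyyaaauuuhhhnnn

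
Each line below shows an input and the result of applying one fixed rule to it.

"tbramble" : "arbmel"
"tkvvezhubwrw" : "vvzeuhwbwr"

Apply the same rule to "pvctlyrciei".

tcylcreii

The transformation: swap each adjacent pair of characters (1↔2, 3↔4, ...), then delete the first 2 characters.
For "pvctlyrciei", step one produces "vptcylcreii"; step two turns that into "tcylcreii".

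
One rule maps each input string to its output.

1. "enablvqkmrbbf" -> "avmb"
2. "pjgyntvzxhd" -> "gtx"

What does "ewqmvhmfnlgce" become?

qhnc

Each output is the input with this applied: keep one character in every 3, starting at position 3 (positions 3rd, 6th, 9th, ...).
Applying that to "ewqmvhmfnlgce" gives "qhnc".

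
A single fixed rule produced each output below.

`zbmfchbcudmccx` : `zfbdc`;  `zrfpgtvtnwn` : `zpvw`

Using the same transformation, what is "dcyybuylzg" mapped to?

dyyg

Rule — keep one character in every 3, starting at position 1 (positions 1st, 4th, 7th, ...).
"dcyybuylzg" → "dyyg".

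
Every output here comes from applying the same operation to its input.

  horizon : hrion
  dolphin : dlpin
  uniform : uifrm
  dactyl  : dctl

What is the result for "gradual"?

Rule — double every character, then keep one character in every 3, starting at position 2 (positions 2nd, 5th, 8th, ...).
Starting from "gradual": after the first operation, "ggrraadduuaall"; after the second, "gadal".

gadal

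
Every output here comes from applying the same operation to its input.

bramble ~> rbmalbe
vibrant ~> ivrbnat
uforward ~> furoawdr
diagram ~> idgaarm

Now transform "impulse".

miupsle

Rule — swap each adjacent pair of characters (1↔2, 3↔4, ...).
For "impulse" the result is "miupsle".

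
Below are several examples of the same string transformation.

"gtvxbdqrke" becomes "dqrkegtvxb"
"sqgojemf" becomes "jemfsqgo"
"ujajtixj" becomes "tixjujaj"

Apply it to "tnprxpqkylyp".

qkylyptnprxp

The pattern: swap the front and back halves of the string.
So "tnprxpqkylyp" becomes "qkylyptnprxp".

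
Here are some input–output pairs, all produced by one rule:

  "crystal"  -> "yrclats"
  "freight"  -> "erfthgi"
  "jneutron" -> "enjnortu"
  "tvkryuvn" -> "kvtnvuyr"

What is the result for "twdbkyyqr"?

The pattern: reverse the string, then move the last 3 characters to the front (rotate right by 3).
Working it through for "twdbkyyqr": intermediate "rqyykbdwt", final "dwtrqyykb".

dwtrqyykb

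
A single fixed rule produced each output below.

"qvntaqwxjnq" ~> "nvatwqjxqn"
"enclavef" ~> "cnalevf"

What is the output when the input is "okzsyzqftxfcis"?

Rule — delete the first character, then swap each adjacent pair of characters (1↔2, 3↔4, ...).
Applying both steps to "okzsyzqftxfcis": "kzsyzqftxfcis", then "zkysqztffxics".

zkysqztffxics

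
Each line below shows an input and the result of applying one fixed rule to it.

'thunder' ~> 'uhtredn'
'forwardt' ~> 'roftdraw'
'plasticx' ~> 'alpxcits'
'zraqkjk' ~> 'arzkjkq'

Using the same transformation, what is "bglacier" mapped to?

In each case the input is transformed by: move the first 3 characters to the end (rotate left by 3), then reverse the string.
On "bglacier": the first step gives "acierbgl", and the second then gives "lgbreica".
(Check on "plasticx": → "sticxpla" → "alpxcits" ✓)

lgbreica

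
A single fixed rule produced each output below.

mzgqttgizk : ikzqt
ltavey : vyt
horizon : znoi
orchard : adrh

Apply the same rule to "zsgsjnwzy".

wyssn

In each case the input is transformed by: move the last 3 characters to the front (rotate right by 3), then keep every other character starting from the first (positions 1st, 3rd, 5th, ...).
For "zsgsjnwzy" the result is "wyssn".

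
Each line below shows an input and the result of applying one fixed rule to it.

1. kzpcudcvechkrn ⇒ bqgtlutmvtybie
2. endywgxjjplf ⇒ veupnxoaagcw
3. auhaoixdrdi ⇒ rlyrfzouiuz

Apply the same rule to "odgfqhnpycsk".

fuxwhyegptjb

In each case the input is transformed by: shift every letter 9 places backward in the alphabet (wrapping around).
Applying that to "odgfqhnpycsk" gives "fuxwhyegptjb".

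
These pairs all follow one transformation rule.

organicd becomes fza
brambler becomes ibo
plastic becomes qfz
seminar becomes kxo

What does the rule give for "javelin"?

ifk

The pattern: shift every letter 3 places backward in the alphabet (wrapping around), then keep only the last 3 characters.
"javelin" → "gxsbifk" → "ifk".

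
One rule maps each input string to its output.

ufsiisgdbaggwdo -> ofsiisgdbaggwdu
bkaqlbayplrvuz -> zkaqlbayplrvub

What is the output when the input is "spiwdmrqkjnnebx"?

In each case the input is transformed by: swap the first and last characters.
Applying that to "spiwdmrqkjnnebx" gives "xpiwdmrqkjnnebs".

xpiwdmrqkjnnebs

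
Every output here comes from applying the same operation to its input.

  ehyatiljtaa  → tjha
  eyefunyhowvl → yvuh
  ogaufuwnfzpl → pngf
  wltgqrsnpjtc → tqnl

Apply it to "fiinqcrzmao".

Each output is the input with this applied: keep one character in every 3, starting at position 2 (positions 2nd, 5th, 8th, ...), then sort the characters into reverse alphabetical order.
Working it through for "fiinqcrzmao": intermediate "iqzo", final "zqoi".

zqoi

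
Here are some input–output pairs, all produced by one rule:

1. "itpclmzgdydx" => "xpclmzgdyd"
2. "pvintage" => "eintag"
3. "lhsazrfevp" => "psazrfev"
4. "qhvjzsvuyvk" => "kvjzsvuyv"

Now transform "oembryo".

ombry

Looking at the pairs, the operation is to delete the first 2 characters, then move the last character to the front.
For "oembryo", step one produces "mbryo"; step two turns that into "ombry".
(Check on "pvintage": → "intage" → "eintag" ✓)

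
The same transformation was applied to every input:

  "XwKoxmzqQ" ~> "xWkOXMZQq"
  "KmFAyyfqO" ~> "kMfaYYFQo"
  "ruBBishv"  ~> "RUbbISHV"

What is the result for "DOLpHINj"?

Rule — flip the case of every letter.
On "DOLpHINj" that produces "dolPhinJ".

dolPhinJ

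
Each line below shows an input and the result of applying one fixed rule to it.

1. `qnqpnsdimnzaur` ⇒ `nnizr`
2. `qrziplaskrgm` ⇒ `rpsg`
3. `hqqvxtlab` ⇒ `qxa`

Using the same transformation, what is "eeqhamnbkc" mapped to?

eab

The rule is to keep one character in every 3, starting at position 2 (positions 2nd, 5th, 8th, ...).
For "eeqhamnbkc" the result is "eab".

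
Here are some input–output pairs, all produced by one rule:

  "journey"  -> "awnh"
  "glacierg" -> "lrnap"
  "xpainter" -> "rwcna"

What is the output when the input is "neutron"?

In each case the input is transformed by: delete the first 3 characters, then shift every letter 9 places forward in the alphabet (wrapping around).
Working it through for "neutron": intermediate "tron", final "caxw".

caxw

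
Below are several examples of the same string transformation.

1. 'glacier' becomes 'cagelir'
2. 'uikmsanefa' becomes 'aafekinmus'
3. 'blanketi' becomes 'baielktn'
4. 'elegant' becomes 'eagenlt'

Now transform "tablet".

balett

In each case the input is transformed by: sort the characters into alphabetical order, then swap each adjacent pair of characters (1↔2, 3↔4, ...).
On "tablet": the first step gives "abeltt", and the second then gives "balett".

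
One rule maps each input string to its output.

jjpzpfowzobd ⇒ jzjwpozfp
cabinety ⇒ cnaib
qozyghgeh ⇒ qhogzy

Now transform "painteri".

Each output is the input with this applied: delete the last 3 characters, then take characters alternately from the front and the back (1st, last, 2nd, 2nd-last, ...).
Working it through for "painteri": intermediate "paint", final "ptani".
(Check on "qozyghgeh": → "qozygh" → "qhogzy" ✓)

ptani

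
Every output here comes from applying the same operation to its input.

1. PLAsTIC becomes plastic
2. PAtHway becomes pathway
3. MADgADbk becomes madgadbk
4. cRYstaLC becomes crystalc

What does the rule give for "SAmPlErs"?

Each output is the input with this applied: convert every letter to lowercase.
For "SAmPlErs" the result is "samplers".

samplers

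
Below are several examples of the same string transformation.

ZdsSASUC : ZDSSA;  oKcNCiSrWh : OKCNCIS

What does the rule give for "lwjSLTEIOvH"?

LWJSLTEI

The rule is to delete the last 3 characters, then convert every letter to uppercase.
Doing the same to "lwjSLTEIOvH": "LWJSLTEI".
(Check on "oKcNCiSrWh": → "oKcNCiS" → "OKCNCIS" ✓)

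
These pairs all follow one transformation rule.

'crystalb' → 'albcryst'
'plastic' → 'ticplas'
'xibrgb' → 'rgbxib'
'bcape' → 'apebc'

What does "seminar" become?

What's happening: move the last 3 characters to the front (rotate right by 3).
So "seminar" becomes "narsemi".

narsemi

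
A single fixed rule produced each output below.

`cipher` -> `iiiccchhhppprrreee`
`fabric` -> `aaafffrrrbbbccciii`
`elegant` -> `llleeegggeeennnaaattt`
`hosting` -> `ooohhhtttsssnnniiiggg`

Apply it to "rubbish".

The transformation: swap each adjacent pair of characters (1↔2, 3↔4, ...), then repeat every character 3 times.
For "rubbish", step one produces "urbbsih"; step two turns that into "uuurrrbbbbbbsssiiihhh".

uuurrrbbbbbbsssiiihhh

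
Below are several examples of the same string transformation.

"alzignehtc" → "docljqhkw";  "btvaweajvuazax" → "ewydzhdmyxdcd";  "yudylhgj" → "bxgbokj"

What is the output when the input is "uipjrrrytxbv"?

xlsmuuubwae

Rule — shift every letter 3 places forward in the alphabet (wrapping around), then delete the last character.
So "uipjrrrytxbv" becomes "xlsmuuubwae".
(Check on "yudylhgj": → "bxgbokjm" → "bxgbokj" ✓)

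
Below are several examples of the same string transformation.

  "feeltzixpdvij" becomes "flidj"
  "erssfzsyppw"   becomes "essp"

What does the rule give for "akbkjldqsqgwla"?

akdql

Looking at the pairs, the operation is to keep one character in every 3, starting at position 1 (positions 1st, 4th, 7th, ...).
For "akbkjldqsqgwla" the result is "akdql".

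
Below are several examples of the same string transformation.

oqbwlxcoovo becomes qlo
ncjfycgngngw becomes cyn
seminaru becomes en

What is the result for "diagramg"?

What's happening: keep one character in every 3, starting at position 2 (positions 2nd, 5th, 8th, ...), then delete the last character.
"diagramg" → "ir".

ir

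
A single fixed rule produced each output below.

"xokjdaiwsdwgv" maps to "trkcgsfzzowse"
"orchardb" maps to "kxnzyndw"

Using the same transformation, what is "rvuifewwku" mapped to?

nqrgqsesba

In each case the input is transformed by: shift every letter 4 places backward in the alphabet (wrapping around), then take characters alternately from the front and the back (1st, last, 2nd, 2nd-last, ...).
Working it through for "rvuifewwku": intermediate "nrqebassgq", final "nqrgqsesba".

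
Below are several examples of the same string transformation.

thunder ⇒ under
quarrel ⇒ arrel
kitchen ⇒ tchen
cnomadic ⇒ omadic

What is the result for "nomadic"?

What's happening: delete the first 2 characters.
For "nomadic" the result is "madic".

madic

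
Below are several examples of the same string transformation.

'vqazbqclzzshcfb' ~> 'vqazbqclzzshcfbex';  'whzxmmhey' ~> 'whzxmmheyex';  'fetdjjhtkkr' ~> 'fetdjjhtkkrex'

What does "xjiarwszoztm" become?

xjiarwszoztmex

In each case the input is transformed by: append "ex".
On "xjiarwszoztm" that produces "xjiarwszoztmex".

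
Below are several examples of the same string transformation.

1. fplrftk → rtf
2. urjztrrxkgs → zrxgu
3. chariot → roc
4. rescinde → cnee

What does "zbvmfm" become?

mmb

The pattern: move the first 2 characters to the end (rotate left by 2), then keep every other character starting from the second (positions 2nd, 4th, 6th, ...).
Starting from "zbvmfm": after the first operation, "vmfmzb"; after the second, "mmb".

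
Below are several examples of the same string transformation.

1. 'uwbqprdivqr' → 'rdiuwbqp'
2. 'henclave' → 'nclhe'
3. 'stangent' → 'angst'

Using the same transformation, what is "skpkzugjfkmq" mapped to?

Each output is the input with this applied: delete the last 3 characters, then move the last 3 characters to the front (rotate right by 3).
For "skpkzugjfkmq", step one produces "skpkzugjf"; step two turns that into "gjfskpkzu".
(Check on "uwbqprdivqr": → "uwbqprdi" → "rdiuwbqp" ✓)

gjfskpkzu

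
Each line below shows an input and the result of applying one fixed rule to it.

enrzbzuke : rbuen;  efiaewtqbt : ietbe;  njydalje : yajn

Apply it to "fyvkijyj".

Looking at the pairs, the operation is to move the first 2 characters to the end (rotate left by 2), then keep every other character starting from the first (positions 1st, 3rd, 5th, ...).
Working it through for "fyvkijyj": intermediate "vkijyjfy", final "viyf".

viyf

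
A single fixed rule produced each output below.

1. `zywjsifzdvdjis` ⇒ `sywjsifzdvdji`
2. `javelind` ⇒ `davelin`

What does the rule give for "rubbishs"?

The rule is to delete the first character, then move the last character to the front.
"rubbishs" → "ubbishs" → "subbish".

subbish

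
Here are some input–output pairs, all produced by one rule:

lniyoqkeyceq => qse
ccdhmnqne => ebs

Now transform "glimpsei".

gsw

In each case the input is transformed by: shift every letter 12 places backward in the alphabet (wrapping around), then keep only the last 3 characters.
"glimpsei" → "uzwadgsw" → "gsw".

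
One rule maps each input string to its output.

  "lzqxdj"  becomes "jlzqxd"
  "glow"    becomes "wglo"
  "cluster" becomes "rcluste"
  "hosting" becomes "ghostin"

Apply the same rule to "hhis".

shhi

The pattern: move the last character to the front.
Applying that to "hhis" gives "shhi".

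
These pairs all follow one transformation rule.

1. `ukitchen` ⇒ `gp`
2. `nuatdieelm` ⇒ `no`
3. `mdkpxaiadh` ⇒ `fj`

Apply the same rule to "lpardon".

Looking at the pairs, the operation is to shift every letter 2 places forward in the alphabet (wrapping around), then keep only the last 2 characters.
Working it through for "lpardon": intermediate "nrctfqp", final "qp".

qp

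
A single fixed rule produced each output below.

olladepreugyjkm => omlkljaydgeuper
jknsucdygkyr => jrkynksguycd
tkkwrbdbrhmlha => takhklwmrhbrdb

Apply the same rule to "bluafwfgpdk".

Each output is the input with this applied: take characters alternately from the front and the back (1st, last, 2nd, 2nd-last, ...).
So "bluafwfgpdk" becomes "bkldupagffw".

bkldupagffw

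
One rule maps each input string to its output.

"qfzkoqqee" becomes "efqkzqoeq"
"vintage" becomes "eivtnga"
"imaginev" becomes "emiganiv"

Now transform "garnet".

eagnrt

The pattern: swap each adjacent pair of characters (1↔2, 3↔4, ...), then move the last character to the front.
On "garnet": the first step gives "agnrte", and the second then gives "eagnrt".
(Check on "vintage": → "ivtngae" → "eivtnga" ✓)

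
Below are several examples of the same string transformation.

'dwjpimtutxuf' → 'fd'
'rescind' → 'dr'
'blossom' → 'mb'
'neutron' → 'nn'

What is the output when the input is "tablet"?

Looking at the pairs, the operation is to move the first character to the end, then keep only the last 2 characters.
"tablet" → "tt".

tt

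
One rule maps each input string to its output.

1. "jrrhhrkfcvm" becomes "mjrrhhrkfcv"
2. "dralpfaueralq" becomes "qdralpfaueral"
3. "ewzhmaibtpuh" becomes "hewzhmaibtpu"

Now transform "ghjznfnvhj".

The rule is to move the last character to the front.
On "ghjznfnvhj" that produces "jghjznfnvh".

jghjznfnvh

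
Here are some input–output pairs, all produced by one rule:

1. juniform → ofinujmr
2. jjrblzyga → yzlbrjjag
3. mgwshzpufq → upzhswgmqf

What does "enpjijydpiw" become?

pdyjijpnewi

The rule is to reverse the string, then move the first 2 characters to the end (rotate left by 2).
Working it through for "enpjijydpiw": intermediate "wipdyjijpne", final "pdyjijpnewi".
(Check on "jjrblzyga": → "agyzlbrjj" → "yzlbrjjag" ✓)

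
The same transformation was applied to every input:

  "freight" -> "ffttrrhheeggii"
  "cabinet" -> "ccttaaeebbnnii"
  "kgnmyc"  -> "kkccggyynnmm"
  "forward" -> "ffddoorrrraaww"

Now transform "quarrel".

Rule — take characters alternately from the front and the back (1st, last, 2nd, 2nd-last, ...), then double every character.
Working it through for "quarrel": intermediate "qluearr", final "qqlluueeaarrrr".

qqlluueeaarrrr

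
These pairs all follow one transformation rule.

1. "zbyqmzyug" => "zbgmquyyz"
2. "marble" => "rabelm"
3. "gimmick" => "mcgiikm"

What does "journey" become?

yejnoru

The transformation: sort the characters into alphabetical order, then move the last character to the front.
Applying both steps to "journey": "ejnoruy", then "yejnoru".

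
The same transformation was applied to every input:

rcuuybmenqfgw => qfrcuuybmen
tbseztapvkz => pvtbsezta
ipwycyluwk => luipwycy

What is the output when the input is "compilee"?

The rule is to delete the last 2 characters, then move the last 2 characters to the front (rotate right by 2).
So "compilee" becomes "ilcomp".

ilcomp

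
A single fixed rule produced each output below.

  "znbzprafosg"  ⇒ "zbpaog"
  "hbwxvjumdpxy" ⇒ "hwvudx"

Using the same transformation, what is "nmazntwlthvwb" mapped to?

The pattern: keep every other character starting from the first (positions 1st, 3rd, 5th, ...).
For "nmazntwlthvwb" the result is "nanwtvb".

nanwtvb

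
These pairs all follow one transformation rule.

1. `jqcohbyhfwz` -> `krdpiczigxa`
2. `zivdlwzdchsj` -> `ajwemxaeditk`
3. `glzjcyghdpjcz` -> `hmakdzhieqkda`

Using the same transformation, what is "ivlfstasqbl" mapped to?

jwmgtubtrcm

The transformation: shift every letter 1 place forward in the alphabet (wrapping around).
Doing the same to "ivlfstasqbl": "jwmgtubtrcm".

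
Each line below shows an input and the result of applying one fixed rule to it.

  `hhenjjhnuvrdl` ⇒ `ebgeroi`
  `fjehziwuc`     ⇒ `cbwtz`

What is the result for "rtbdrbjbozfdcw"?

The rule is to keep every other character starting from the first (positions 1st, 3rd, 5th, ...), then shift every letter 3 places backward in the alphabet (wrapping around).
For "rtbdrbjbozfdcw", step one produces "rbrjofc"; step two turns that into "oyoglcz".

oyoglcz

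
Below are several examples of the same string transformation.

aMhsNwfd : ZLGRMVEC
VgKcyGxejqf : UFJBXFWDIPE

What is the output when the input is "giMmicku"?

The rule is to shift every letter 1 place backward in the alphabet (wrapping around), then convert every letter to uppercase.
Working it through for "giMmicku": intermediate "fhLlhbjt", final "FHLLHBJT".

FHLLHBJT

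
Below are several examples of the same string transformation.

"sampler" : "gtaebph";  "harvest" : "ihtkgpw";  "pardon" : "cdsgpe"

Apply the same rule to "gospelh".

Rule — reverse the string, then shift every letter 11 places backward in the alphabet (wrapping around).
"gospelh" → "watehdv".
(Check on "harvest": → "tsevrah" → "ihtkgpw" ✓)

watehdv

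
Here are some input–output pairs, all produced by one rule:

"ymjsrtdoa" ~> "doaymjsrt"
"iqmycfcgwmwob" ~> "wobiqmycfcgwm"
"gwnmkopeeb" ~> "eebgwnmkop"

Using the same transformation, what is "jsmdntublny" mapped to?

lnyjsmdntub

Looking at the pairs, the operation is to move the last 3 characters to the front (rotate right by 3).
Applying that to "jsmdntublny" gives "lnyjsmdntub".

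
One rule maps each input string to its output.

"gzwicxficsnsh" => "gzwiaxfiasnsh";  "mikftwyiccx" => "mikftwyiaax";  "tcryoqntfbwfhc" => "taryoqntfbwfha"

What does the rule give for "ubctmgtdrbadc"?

ubatmgtdrbada

The transformation: replace every "c" with "a".
For "ubctmgtdrbadc" the result is "ubatmgtdrbada".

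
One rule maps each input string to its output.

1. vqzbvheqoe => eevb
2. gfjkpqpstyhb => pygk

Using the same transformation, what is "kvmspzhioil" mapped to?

hiks

In each case the input is transformed by: keep one character in every 3, starting at position 1 (positions 1st, 4th, 7th, ...), then swap the front and back halves of the string.
"kvmspzhioil" → "kshi" → "hiks".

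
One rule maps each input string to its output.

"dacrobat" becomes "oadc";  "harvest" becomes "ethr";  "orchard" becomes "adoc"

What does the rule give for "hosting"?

Rule — keep every other character starting from the first (positions 1st, 3rd, 5th, ...), then move the first 2 characters to the end (rotate left by 2).
Starting from "hosting": after the first operation, "hsig"; after the second, "ighs".

ighs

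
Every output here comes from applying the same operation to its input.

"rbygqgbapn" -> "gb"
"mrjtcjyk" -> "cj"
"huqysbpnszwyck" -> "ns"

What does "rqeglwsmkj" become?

ws

The transformation: swap the front and back halves of the string, then keep only the first 2 characters.
For "rqeglwsmkj", step one produces "wsmkjrqegl"; step two turns that into "ws".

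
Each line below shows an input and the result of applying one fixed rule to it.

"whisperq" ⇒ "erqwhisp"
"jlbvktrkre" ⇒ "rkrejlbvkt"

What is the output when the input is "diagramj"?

Each output is the input with this applied: swap the front and back halves of the string, then move the first character to the end.
Applying both steps to "diagramj": "ramjdiag", then "amjdiagr".

amjdiagr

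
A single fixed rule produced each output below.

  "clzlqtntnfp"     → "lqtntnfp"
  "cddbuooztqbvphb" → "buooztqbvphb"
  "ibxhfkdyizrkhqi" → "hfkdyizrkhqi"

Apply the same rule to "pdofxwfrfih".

Rule — delete the first 3 characters.
"pdofxwfrfih" → "fxwfrfih".

fxwfrfih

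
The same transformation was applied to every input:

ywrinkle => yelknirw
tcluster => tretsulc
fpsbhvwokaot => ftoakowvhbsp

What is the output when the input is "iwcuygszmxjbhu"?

iuhbjxmzsgyucw

What's happening: move the first character to the end, then reverse the string.
On "iwcuygszmxjbhu": the first step gives "wcuygszmxjbhui", and the second then gives "iuhbjxmzsgyucw".
(Check on "tcluster": → "clustert" → "tretsulc" ✓)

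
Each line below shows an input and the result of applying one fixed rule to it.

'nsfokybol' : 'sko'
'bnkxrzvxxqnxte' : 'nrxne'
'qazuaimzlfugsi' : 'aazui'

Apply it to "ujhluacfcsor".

jufo

The pattern: keep one character in every 3, starting at position 2 (positions 2nd, 5th, 8th, ...).
Doing the same to "ujhluacfcsor": "jufo".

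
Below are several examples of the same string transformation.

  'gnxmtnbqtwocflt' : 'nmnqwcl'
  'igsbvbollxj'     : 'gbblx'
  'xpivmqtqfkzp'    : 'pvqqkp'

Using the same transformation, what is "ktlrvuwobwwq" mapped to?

Each output is the input with this applied: keep every other character starting from the second (positions 2nd, 4th, 6th, ...).
Doing the same to "ktlrvuwobwwq": "truowq".

truowq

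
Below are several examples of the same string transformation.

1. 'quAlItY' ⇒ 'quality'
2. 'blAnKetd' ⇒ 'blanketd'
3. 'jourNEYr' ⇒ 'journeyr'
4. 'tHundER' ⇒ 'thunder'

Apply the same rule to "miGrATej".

The rule is to convert every letter to lowercase.
"miGrATej" → "migratej".

migratej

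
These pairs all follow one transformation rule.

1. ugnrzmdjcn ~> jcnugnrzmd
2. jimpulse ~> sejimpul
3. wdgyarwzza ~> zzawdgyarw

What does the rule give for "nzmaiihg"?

hgnzmaii

Each output is the input with this applied: swap the front and back halves of the string, then move the first 2 characters to the end (rotate left by 2).
Working it through for "nzmaiihg": intermediate "iihgnzma", final "hgnzmaii".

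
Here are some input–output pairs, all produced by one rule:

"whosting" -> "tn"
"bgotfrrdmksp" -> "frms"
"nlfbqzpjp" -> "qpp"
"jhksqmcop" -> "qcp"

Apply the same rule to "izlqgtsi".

gs

In each case the input is transformed by: delete the first 3 characters, then keep every other character starting from the second (positions 2nd, 4th, 6th, ...).
Starting from "izlqgtsi": after the first operation, "qgtsi"; after the second, "gs".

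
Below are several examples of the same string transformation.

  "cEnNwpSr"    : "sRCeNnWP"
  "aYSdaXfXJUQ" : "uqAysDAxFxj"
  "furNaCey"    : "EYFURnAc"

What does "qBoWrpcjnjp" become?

The rule is to flip the case of every letter, then move the last 2 characters to the front (rotate right by 2).
On "qBoWrpcjnjp" that produces "JPQbOwRPCJN".

JPQbOwRPCJN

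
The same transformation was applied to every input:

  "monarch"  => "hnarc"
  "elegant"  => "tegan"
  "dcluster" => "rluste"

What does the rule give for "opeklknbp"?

peklknb

Rule — delete the first 2 characters, then move the last character to the front.
Starting from "opeklknbp": after the first operation, "eklknbp"; after the second, "peklknb".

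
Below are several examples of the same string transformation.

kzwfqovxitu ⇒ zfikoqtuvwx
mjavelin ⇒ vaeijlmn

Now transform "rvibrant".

vabinrrt

The transformation: sort the characters into alphabetical order, then move the last character to the front.
Working it through for "rvibrant": intermediate "abinrrtv", final "vabinrrt".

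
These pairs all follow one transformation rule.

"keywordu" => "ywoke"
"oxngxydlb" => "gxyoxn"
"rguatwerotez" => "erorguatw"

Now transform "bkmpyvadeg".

Looking at the pairs, the operation is to delete the last 3 characters, then move the last 3 characters to the front (rotate right by 3).
Applying that to "bkmpyvadeg" gives "yvabkmp".

yvabkmp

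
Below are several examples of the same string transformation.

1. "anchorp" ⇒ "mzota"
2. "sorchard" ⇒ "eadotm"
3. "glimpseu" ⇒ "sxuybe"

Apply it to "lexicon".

In each case the input is transformed by: delete the last 2 characters, then shift every letter 12 places forward in the alphabet (wrapping around).
Working it through for "lexicon": intermediate "lexic", final "xqjuo".

xqjuo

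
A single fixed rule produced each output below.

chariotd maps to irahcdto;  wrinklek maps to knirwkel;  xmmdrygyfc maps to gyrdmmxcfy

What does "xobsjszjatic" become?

What's happening: move the last 3 characters to the front (rotate right by 3), then reverse the string.
On "xobsjszjatic" that produces "ajzsjsboxcit".
(Check on "chariotd": → "otdchari" → "irahcdto" ✓)

ajzsjsboxcit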